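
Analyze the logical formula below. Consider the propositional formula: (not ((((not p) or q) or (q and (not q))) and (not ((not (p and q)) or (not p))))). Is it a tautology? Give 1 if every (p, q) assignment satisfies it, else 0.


Check all 4 assignments:
p=0, q=0: 1
p=0, q=1: 1
p=1, q=0: 1
p=1, q=1: 0
Satisfying count = 3/4.
Tautology iff count = 4: no.

0


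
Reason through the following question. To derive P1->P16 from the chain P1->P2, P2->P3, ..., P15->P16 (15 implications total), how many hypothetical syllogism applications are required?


With 15 implications in a chain connecting 16 propositions:
P1->P2, P2->P3, ..., P15->P16
Steps needed = (number of implications) - 1 = 15 - 1 = 14

14


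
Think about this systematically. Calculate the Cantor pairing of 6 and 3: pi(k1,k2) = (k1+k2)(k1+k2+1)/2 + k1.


k1 + k2 = 9
(k1+k2)(k1+k2+1)/2 = 9 * 10 / 2 = 45
pi = 45 + 6 = 51

51


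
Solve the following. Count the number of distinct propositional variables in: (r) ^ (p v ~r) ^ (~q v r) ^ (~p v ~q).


Identify each variable that appears in the formula.
Variables found: p, q, r
Count = 3

3


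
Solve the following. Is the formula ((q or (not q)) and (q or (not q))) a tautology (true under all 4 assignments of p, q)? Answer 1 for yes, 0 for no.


Check all 4 assignments:
p=0, q=0: 1
p=0, q=1: 1
p=1, q=0: 1
p=1, q=1: 1
Satisfying count = 4/4.
Tautology iff count = 4: yes.

1


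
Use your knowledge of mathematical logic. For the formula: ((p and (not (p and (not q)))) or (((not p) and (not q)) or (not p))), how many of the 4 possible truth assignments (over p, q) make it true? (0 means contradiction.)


Check all 4 assignments:
p=0, q=0: 1
p=0, q=1: 1
p=1, q=0: 0
p=1, q=1: 1
Count of True = 3

3


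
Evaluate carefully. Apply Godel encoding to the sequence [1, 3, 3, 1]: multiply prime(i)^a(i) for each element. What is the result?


Encode each element as an exponent of the corresponding prime:
  2^1 = 2
  3^3 = 27
  5^3 = 125
  7^1 = 7
Product = 2 * 27 * 125 * 7 = 47250

47250


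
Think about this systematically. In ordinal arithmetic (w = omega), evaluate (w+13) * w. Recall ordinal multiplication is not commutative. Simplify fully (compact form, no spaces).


Compute (w+13) * w.
Ordinal * is associative and left-distributive over +, but NOT commutative; for finite n>1, n*w = w but w*n stays w*n.
(w+13) * w = sup{(w+13)*k : k<w} = sup{w*k+13} = w^2 (the +13 tail is absorbed in the limit).
Result = w^2

w^2


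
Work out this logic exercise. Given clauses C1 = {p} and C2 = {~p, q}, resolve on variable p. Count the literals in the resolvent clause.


Remove p from C1 and ~p from C2.
C1 remainder: {}
C2 remainder: {q}
Union (resolvent): {q}
Resolvent has 1 literal(s).

1


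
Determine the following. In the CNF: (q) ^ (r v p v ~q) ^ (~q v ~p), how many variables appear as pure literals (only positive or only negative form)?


Check each variable for pure literal status:
p: mixed (not pure)
q: mixed (not pure)
r: pure positive
Pure literal count = 1

1


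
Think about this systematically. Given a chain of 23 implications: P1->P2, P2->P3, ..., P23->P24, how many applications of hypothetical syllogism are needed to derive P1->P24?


With 23 implications in a chain connecting 24 propositions:
P1->P2, P2->P3, ..., P23->P24
Steps needed = (number of implications) - 1 = 23 - 1 = 22

22


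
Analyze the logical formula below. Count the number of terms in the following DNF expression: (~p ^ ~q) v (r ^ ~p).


A DNF formula is a disjunction of terms (conjunctions).
Terms are separated by v.
Counting the disjuncts: 2 terms.

2


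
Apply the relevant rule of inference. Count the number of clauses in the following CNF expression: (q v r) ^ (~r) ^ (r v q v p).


A CNF formula is a conjunction of clauses.
Clauses are separated by ^.
Counting the conjuncts: 3 clauses.

3


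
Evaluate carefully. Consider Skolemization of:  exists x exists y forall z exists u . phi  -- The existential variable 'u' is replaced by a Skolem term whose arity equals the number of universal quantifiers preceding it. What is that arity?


Quantifier prefix: exists x exists y forall z exists u
'u' is existentially quantified at position 4.
Universal variables preceding it: z
Skolem function arity = 1

1


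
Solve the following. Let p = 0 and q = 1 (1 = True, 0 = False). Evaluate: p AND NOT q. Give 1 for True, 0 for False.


p = 0, q = 1
Operation: p AND NOT q
Evaluate: 0 AND NOT 1 = 0

0


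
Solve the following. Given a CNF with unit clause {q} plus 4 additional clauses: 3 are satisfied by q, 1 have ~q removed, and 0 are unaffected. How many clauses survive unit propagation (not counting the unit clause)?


Satisfied (removed): 3
Shortened (remain): 1
Unchanged (remain): 0
Remaining = 1 + 0 = 1

1


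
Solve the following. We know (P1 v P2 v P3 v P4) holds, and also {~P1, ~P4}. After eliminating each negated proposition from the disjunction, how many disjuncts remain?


Original disjuncts (4): P1, P2, P3, P4
Negated (eliminate): ~P1, ~P4
Remaining disjuncts: P2, P3
Count = 4 - 2 = 2

2


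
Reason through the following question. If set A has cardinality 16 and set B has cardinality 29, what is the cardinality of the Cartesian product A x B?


The Cartesian product A x B contains all ordered pairs (a, b).
|A x B| = |A| * |B| = 16 * 29 = 464

464


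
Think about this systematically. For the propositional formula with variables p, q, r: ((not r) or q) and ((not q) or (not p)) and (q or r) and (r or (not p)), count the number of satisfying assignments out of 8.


Evaluate all 8 assignments for p, q, r:
p=0, q=0, r=0: 0
p=0, q=0, r=1: 0
p=0, q=1, r=0: 1
p=0, q=1, r=1: 1
p=1, q=0, r=0: 0
p=1, q=0, r=1: 0
p=1, q=1, r=0: 0
p=1, q=1, r=1: 0
Satisfying count = 2

2


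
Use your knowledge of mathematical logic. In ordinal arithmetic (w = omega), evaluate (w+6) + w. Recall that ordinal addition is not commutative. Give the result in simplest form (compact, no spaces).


Compute (w+6) + w.
Ordinal + is associative but NOT commutative; for finite n>0, n + w = w but w + n stays w+n.
(w+6) + w = w + (6+w) = w + w = w*2 (the finite tail 6 is absorbed by the right w).
Result = w*2

w*2


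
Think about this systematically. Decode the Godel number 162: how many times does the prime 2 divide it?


Factorize 162 by dividing by 2 repeatedly.
Division steps: 2 divides 162 exactly 1 time(s).
Exponent of 2 = 1

1


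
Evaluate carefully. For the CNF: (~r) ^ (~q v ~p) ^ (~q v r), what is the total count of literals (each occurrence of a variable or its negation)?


Counting literals in each clause:
Clause 1: 1 literal(s)
Clause 2: 2 literal(s)
Clause 3: 2 literal(s)
Total = 5

5


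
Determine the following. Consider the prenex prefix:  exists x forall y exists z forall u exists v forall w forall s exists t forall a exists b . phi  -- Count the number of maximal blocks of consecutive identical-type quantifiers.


Quantifier-type sequence: E A E A E A A E A E  (A=forall, E=exists)
Group into maximal same-type runs:
  Ex1 | Ax1 | Ex1 | Ax1 | Ex1 | Ax2 | Ex1 | Ax1 | Ex1
Number of blocks = 9

9


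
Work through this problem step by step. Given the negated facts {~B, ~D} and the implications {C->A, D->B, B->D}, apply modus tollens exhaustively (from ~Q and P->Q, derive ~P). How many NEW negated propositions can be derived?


Initial negated facts: {~B, ~D}
Apply modus tollens to closure:
  (no implication fires)
Final negated: {~B, ~D}
New negations: {(none)}
Count = 0

0


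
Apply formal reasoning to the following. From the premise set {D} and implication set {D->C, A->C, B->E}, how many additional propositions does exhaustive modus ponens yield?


Initial facts: {D}
Apply modus ponens to closure:
  D and D->C  =>  C
Final known: {C, D}
New propositions: {C}
Count = 1

1


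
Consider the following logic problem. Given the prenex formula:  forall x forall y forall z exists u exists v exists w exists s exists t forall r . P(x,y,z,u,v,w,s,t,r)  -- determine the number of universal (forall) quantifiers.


Quantifier prefix: forall x forall y forall z exists u exists v exists w exists s exists t forall r
Mark each quantifier type:
  U U U E E E E E U
Universal count = 4, Existential count = 5
Asked for universal (forall) quantifiers: 4

4


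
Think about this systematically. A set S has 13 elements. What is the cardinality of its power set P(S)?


The power set of a set with n elements has 2^n elements.
|P(S)| = 2^13 = 8192

8192


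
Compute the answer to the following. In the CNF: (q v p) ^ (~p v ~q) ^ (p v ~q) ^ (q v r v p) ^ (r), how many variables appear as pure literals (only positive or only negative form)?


Check each variable for pure literal status:
p: mixed (not pure)
q: mixed (not pure)
r: pure positive
Pure literal count = 1

1


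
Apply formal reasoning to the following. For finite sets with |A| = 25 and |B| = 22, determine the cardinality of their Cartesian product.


The Cartesian product A x B contains all ordered pairs (a, b).
|A x B| = |A| * |B| = 25 * 22 = 550

550


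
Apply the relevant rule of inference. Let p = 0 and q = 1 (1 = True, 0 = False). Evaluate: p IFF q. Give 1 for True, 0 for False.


p = 0, q = 1
Operation: p IFF q
Evaluate: 0 IFF 1 = 0

0


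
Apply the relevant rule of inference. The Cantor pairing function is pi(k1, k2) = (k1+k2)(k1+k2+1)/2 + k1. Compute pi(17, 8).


k1 + k2 = 25
(k1+k2)(k1+k2+1)/2 = 25 * 26 / 2 = 325
pi = 325 + 17 = 342

342


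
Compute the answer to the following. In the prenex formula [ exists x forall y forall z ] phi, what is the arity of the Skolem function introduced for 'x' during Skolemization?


Quantifier prefix: exists x forall y forall z
'x' is existentially quantified at position 1.
No universal quantifiers precede it.
Skolem function arity = 0 (a Skolem constant)

0


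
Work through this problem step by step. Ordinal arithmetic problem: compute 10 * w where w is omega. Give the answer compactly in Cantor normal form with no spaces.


Compute 10 * w.
Ordinal * is associative and left-distributive over +, but NOT commutative; for finite n>1, n*w = w but w*n stays w*n.
For finite n>0, n * w = sup{n*k : k<w} = w. So 10 * w = w.
Result = w

w


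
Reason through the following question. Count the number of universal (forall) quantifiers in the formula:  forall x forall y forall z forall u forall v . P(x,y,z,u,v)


Quantifier prefix: forall x forall y forall z forall u forall v
Mark each quantifier type:
  U U U U U
Universal count = 5, Existential count = 0
Asked for universal (forall) quantifiers: 5

5


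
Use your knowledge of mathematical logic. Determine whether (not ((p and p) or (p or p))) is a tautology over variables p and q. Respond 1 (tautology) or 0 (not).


Check all 4 assignments:
p=0, q=0: 1
p=0, q=1: 1
p=1, q=0: 0
p=1, q=1: 0
Satisfying count = 2/4.
Tautology iff count = 4: no.

0


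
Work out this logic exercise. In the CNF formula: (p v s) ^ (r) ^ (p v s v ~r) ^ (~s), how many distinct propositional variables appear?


Identify each variable that appears in the formula.
Variables found: p, r, s
Count = 3

3


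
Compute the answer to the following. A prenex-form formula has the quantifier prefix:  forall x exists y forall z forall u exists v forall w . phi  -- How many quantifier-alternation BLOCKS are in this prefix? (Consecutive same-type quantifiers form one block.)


Quantifier-type sequence: A E A A E A  (A=forall, E=exists)
Group into maximal same-type runs:
  Ax1 | Ex1 | Ax2 | Ex1 | Ax1
Number of blocks = 5

5


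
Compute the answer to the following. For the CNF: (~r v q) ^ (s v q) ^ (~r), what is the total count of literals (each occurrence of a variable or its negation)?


Counting literals in each clause:
Clause 1: 2 literal(s)
Clause 2: 2 literal(s)
Clause 3: 1 literal(s)
Total = 5

5


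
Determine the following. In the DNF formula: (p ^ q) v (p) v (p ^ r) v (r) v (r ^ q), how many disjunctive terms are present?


A DNF formula is a disjunction of terms (conjunctions).
Terms are separated by v.
Counting the disjuncts: 5 terms.

5


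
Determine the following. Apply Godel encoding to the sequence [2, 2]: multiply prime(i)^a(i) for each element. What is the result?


Encode each element as an exponent of the corresponding prime:
  2^2 = 4
  3^2 = 9
Product = 4 * 9 = 36

36


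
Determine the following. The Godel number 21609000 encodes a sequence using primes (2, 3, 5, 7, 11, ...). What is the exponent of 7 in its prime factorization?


Factorize 21609000 by dividing by 7 repeatedly.
Division steps: 7 divides 21609000 exactly 4 time(s).
Exponent of 7 = 4

4


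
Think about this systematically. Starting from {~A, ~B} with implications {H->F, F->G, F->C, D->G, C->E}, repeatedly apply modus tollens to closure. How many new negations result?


Initial negated facts: {~A, ~B}
Apply modus tollens to closure:
  (no implication fires)
Final negated: {~A, ~B}
New negations: {(none)}
Count = 0

0


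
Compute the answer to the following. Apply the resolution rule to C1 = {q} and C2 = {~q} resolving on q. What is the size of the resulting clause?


Remove q from C1 and ~q from C2.
C1 remainder: {}
C2 remainder: {}
Union (resolvent): {} (empty clause)
Resolvent has 0 literal(s).

0


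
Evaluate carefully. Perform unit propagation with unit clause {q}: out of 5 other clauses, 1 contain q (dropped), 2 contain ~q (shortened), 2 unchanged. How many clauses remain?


Satisfied (removed): 1
Shortened (remain): 2
Unchanged (remain): 2
Remaining = 2 + 2 = 4

4


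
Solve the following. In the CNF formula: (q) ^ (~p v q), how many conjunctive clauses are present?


A CNF formula is a conjunction of clauses.
Clauses are separated by ^.
Counting the conjuncts: 2 clauses.

2


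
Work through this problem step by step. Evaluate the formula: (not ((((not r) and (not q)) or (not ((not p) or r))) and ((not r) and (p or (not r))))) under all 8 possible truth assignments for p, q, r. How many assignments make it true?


Check all 8 assignments:
p=0, q=0, r=0: 0
p=0, q=0, r=1: 1
p=0, q=1, r=0: 1
p=0, q=1, r=1: 1
p=1, q=0, r=0: 0
p=1, q=0, r=1: 1
p=1, q=1, r=0: 0
p=1, q=1, r=1: 1
Count of True = 5

5


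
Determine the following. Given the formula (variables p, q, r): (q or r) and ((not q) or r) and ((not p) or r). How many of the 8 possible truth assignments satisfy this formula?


Evaluate all 8 assignments for p, q, r:
p=0, q=0, r=0: 0
p=0, q=0, r=1: 1
p=0, q=1, r=0: 0
p=0, q=1, r=1: 1
p=1, q=0, r=0: 0
p=1, q=0, r=1: 1
p=1, q=1, r=0: 0
p=1, q=1, r=1: 1
Satisfying count = 4

4


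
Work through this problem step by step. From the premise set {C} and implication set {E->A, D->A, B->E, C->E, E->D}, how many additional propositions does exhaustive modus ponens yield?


Initial facts: {C}
Apply modus ponens to closure:
  C and C->E  =>  E
  E and E->D  =>  D
  E and E->A  =>  A
Final known: {A, C, D, E}
New propositions: {A, D, E}
Count = 3

3


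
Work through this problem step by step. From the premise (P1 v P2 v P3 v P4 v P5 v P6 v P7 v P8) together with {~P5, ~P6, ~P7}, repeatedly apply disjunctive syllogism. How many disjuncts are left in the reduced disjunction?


Original disjuncts (8): P1, P2, P3, P4, P5, P6, P7, P8
Negated (eliminate): ~P5, ~P6, ~P7
Remaining disjuncts: P1, P2, P3, P4, P8
Count = 8 - 3 = 5

5


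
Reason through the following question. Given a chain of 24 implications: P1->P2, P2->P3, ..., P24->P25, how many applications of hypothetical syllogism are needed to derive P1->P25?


With 24 implications in a chain connecting 25 propositions:
P1->P2, P2->P3, ..., P24->P25
Steps needed = (number of implications) - 1 = 24 - 1 = 23

23


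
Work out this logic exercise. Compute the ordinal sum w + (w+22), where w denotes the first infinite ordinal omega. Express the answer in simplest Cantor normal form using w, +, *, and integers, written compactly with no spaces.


Compute w + (w+22).
Ordinal + is associative but NOT commutative; for finite n>0, n + w = w but w + n stays w+n.
w + (w+22) = (w+w) + 22 = w*2+22.
Result = w*2+22

w*2+22


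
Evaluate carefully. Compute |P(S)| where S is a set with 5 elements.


The power set of a set with n elements has 2^n elements.
|P(S)| = 2^5 = 32

32


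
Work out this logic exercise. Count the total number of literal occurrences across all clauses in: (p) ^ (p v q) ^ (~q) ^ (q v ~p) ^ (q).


Counting literals in each clause:
Clause 1: 1 literal(s)
Clause 2: 2 literal(s)
Clause 3: 1 literal(s)
Clause 4: 2 literal(s)
Clause 5: 1 literal(s)
Total = 7

7


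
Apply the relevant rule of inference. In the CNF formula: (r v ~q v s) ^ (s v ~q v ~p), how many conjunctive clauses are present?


A CNF formula is a conjunction of clauses.
Clauses are separated by ^.
Counting the conjuncts: 2 clauses.

2


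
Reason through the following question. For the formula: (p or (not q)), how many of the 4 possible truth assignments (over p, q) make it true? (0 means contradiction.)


Check all 4 assignments:
p=0, q=0: 1
p=0, q=1: 0
p=1, q=0: 1
p=1, q=1: 1
Count of True = 3

3


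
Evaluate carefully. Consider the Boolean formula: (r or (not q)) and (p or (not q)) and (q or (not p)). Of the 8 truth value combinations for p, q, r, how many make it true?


Evaluate all 8 assignments for p, q, r:
p=0, q=0, r=0: 1
p=0, q=0, r=1: 1
p=0, q=1, r=0: 0
p=0, q=1, r=1: 0
p=1, q=0, r=0: 0
p=1, q=0, r=1: 0
p=1, q=1, r=0: 0
p=1, q=1, r=1: 1
Satisfying count = 3

3


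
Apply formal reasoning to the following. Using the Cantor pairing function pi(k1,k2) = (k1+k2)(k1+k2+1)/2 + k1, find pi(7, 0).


k1 + k2 = 7
(k1+k2)(k1+k2+1)/2 = 7 * 8 / 2 = 28
pi = 28 + 7 = 35

35


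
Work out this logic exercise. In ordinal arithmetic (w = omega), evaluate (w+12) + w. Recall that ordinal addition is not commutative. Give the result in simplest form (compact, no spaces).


Compute (w+12) + w.
Ordinal + is associative but NOT commutative; for finite n>0, n + w = w but w + n stays w+n.
(w+12) + w = w + (12+w) = w + w = w*2 (the finite tail 12 is absorbed by the right w).
Result = w*2

w*2


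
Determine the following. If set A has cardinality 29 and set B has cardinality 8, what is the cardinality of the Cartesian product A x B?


The Cartesian product A x B contains all ordered pairs (a, b).
|A x B| = |A| * |B| = 29 * 8 = 232

232


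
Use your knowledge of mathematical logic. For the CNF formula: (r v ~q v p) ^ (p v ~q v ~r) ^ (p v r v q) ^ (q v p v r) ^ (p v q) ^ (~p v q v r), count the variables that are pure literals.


Check each variable for pure literal status:
p: mixed (not pure)
q: mixed (not pure)
r: mixed (not pure)
Pure literal count = 0

0


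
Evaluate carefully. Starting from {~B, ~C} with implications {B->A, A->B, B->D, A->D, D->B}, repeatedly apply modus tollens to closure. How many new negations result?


Initial negated facts: {~B, ~C}
Apply modus tollens to closure:
  ~B and A->B  =>  ~A
  ~B and D->B  =>  ~D
Final negated: {~A, ~B, ~C, ~D}
New negations: {~A, ~D}
Count = 2

2


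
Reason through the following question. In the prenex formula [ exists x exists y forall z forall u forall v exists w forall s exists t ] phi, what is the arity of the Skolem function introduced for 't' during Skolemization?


Quantifier prefix: exists x exists y forall z forall u forall v exists w forall s exists t
't' is existentially quantified at position 8.
Universal variables preceding it: z, u, v, s
Skolem function arity = 4

4


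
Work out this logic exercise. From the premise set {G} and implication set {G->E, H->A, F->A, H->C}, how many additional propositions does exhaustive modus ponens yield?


Initial facts: {G}
Apply modus ponens to closure:
  G and G->E  =>  E
Final known: {E, G}
New propositions: {E}
Count = 1

1


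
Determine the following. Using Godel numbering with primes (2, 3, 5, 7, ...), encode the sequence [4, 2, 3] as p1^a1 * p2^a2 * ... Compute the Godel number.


Encode each element as an exponent of the corresponding prime:
  2^4 = 16
  3^2 = 9
  5^3 = 125
Product = 16 * 9 * 125 = 18000

18000


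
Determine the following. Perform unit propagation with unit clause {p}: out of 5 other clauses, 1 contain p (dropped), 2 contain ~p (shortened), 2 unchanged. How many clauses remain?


Satisfied (removed): 1
Shortened (remain): 2
Unchanged (remain): 2
Remaining = 2 + 2 = 4

4


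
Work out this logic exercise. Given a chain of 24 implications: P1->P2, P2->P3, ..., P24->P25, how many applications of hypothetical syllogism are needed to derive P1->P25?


With 24 implications in a chain connecting 25 propositions:
P1->P2, P2->P3, ..., P24->P25
Steps needed = (number of implications) - 1 = 24 - 1 = 23

23


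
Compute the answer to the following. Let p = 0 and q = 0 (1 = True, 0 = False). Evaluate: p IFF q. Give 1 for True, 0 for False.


p = 0, q = 0
Operation: p IFF q
Evaluate: 0 IFF 0 = 1

1


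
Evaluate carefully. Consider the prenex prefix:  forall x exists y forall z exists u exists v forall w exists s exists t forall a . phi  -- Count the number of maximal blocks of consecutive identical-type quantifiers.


Quantifier-type sequence: A E A E E A E E A  (A=forall, E=exists)
Group into maximal same-type runs:
  Ax1 | Ex1 | Ax1 | Ex2 | Ax1 | Ex2 | Ax1
Number of blocks = 7

7


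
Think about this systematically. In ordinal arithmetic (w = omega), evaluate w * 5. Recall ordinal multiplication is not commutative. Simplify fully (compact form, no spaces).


Compute w * 5.
Ordinal * is associative and left-distributive over +, but NOT commutative; for finite n>1, n*w = w but w*n stays w*n.
w * 5 means 5 copies of w concatenated: w*5.
Result = w*5

w*5


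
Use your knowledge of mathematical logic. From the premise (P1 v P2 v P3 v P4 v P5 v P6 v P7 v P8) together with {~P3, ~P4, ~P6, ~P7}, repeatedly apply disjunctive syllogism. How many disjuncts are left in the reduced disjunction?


Original disjuncts (8): P1, P2, P3, P4, P5, P6, P7, P8
Negated (eliminate): ~P3, ~P4, ~P6, ~P7
Remaining disjuncts: P1, P2, P5, P8
Count = 8 - 4 = 4

4


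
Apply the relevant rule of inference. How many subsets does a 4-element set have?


The power set of a set with n elements has 2^n elements.
|P(S)| = 2^4 = 16

16


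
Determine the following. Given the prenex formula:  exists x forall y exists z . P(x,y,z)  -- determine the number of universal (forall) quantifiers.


Quantifier prefix: exists x forall y exists z
Mark each quantifier type:
  E U E
Universal count = 1, Existential count = 2
Asked for universal (forall) quantifiers: 1

1


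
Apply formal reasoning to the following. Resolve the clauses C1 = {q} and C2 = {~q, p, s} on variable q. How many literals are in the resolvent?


Remove q from C1 and ~q from C2.
C1 remainder: {}
C2 remainder: {p, s}
Union (resolvent): {p, s}
Resolvent has 2 literal(s).

2


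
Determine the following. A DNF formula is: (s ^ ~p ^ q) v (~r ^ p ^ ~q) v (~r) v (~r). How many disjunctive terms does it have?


A DNF formula is a disjunction of terms (conjunctions).
Terms are separated by v.
Counting the disjuncts: 4 terms.

4


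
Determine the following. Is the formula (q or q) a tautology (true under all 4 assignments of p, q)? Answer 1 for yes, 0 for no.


Check all 4 assignments:
p=0, q=0: 0
p=0, q=1: 1
p=1, q=0: 0
p=1, q=1: 1
Satisfying count = 2/4.
Tautology iff count = 4: no.

0


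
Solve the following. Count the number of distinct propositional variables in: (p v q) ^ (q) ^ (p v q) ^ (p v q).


Identify each variable that appears in the formula.
Variables found: p, q
Count = 2

2


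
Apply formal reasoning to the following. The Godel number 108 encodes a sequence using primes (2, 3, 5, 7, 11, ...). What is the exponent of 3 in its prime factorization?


Factorize 108 by dividing by 3 repeatedly.
Division steps: 3 divides 108 exactly 3 time(s).
Exponent of 3 = 3

3


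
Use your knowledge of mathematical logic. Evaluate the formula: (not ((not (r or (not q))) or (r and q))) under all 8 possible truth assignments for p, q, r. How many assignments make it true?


Check all 8 assignments:
p=0, q=0, r=0: 1
p=0, q=0, r=1: 1
p=0, q=1, r=0: 0
p=0, q=1, r=1: 0
p=1, q=0, r=0: 1
p=1, q=0, r=1: 1
p=1, q=1, r=0: 0
p=1, q=1, r=1: 0
Count of True = 4

4


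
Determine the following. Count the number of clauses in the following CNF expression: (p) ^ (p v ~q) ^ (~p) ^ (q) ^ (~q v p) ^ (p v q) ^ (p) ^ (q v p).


A CNF formula is a conjunction of clauses.
Clauses are separated by ^.
Counting the conjuncts: 8 clauses.

8


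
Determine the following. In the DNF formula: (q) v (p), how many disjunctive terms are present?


A DNF formula is a disjunction of terms (conjunctions).
Terms are separated by v.
Counting the disjuncts: 2 terms.

2


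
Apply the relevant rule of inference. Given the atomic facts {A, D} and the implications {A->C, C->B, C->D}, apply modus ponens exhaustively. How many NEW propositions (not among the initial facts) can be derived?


Initial facts: {A, D}
Apply modus ponens to closure:
  A and A->C  =>  C
  C and C->B  =>  B
Final known: {A, B, C, D}
New propositions: {B, C}
Count = 2

2


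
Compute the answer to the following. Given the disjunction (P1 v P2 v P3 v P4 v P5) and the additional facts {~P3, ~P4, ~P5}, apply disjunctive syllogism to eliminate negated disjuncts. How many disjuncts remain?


Original disjuncts (5): P1, P2, P3, P4, P5
Negated (eliminate): ~P3, ~P4, ~P5
Remaining disjuncts: P1, P2
Count = 5 - 3 = 2

2


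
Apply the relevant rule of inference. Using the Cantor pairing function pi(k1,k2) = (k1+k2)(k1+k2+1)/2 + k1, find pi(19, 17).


k1 + k2 = 36
(k1+k2)(k1+k2+1)/2 = 36 * 37 / 2 = 666
pi = 666 + 19 = 685

685


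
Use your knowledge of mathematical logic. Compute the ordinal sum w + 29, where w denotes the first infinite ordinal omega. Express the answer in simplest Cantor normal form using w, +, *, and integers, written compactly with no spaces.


Compute w + 29.
Ordinal + is associative but NOT commutative; for finite n>0, n + w = w but w + n stays w+n.
w + 29 is already in normal form (a successor ordinal beyond w).
Result = w+29

w+29


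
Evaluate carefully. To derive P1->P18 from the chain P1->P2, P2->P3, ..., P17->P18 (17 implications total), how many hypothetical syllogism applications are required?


With 17 implications in a chain connecting 18 propositions:
P1->P2, P2->P3, ..., P17->P18
Steps needed = (number of implications) - 1 = 17 - 1 = 16

16


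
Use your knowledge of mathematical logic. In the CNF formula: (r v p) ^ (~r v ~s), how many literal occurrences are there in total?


Counting literals in each clause:
Clause 1: 2 literal(s)
Clause 2: 2 literal(s)
Total = 4

4


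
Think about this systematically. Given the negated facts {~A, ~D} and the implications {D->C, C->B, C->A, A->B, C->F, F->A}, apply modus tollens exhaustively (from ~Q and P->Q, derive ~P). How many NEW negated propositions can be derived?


Initial negated facts: {~A, ~D}
Apply modus tollens to closure:
  ~A and C->A  =>  ~C
  ~A and F->A  =>  ~F
Final negated: {~A, ~C, ~D, ~F}
New negations: {~C, ~F}
Count = 2

2


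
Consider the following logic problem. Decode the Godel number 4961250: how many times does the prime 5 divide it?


Factorize 4961250 by dividing by 5 repeatedly.
Division steps: 5 divides 4961250 exactly 4 time(s).
Exponent of 5 = 4

4


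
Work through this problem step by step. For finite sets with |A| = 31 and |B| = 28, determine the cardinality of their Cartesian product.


The Cartesian product A x B contains all ordered pairs (a, b).
|A x B| = |A| * |B| = 31 * 28 = 868

868


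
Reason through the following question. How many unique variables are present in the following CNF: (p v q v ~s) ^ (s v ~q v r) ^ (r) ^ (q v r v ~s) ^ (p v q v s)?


Identify each variable that appears in the formula.
Variables found: p, q, r, s
Count = 4

4


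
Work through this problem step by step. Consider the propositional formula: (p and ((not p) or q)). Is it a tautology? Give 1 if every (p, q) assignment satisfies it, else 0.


Check all 4 assignments:
p=0, q=0: 0
p=0, q=1: 0
p=1, q=0: 0
p=1, q=1: 1
Satisfying count = 1/4.
Tautology iff count = 4: no.

0


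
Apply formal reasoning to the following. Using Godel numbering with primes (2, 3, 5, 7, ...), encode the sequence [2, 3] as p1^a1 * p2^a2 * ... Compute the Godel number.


Encode each element as an exponent of the corresponding prime:
  2^2 = 4
  3^3 = 27
Product = 4 * 27 = 108

108


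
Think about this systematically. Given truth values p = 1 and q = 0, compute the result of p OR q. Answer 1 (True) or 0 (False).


p = 1, q = 0
Operation: p OR q
Evaluate: 1 OR 0 = 1

1


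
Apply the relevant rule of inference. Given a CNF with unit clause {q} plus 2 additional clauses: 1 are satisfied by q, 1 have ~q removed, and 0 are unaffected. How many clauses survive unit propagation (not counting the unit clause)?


Satisfied (removed): 1
Shortened (remain): 1
Unchanged (remain): 0
Remaining = 1 + 0 = 1

1


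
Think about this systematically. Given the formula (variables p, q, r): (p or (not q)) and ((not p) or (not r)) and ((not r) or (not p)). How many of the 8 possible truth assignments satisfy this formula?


Evaluate all 8 assignments for p, q, r:
p=0, q=0, r=0: 1
p=0, q=0, r=1: 1
p=0, q=1, r=0: 0
p=0, q=1, r=1: 0
p=1, q=0, r=0: 1
p=1, q=0, r=1: 0
p=1, q=1, r=0: 1
p=1, q=1, r=1: 0
Satisfying count = 4

4


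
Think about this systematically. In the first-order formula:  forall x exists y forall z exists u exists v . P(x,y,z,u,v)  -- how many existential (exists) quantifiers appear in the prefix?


Quantifier prefix: forall x exists y forall z exists u exists v
Mark each quantifier type:
  U E U E E
Universal count = 2, Existential count = 3
Asked for existential (exists) quantifiers: 3

3


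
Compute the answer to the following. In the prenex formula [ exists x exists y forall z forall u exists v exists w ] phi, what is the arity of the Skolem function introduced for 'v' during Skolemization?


Quantifier prefix: exists x exists y forall z forall u exists v exists w
'v' is existentially quantified at position 5.
Universal variables preceding it: z, u
Skolem function arity = 2

2


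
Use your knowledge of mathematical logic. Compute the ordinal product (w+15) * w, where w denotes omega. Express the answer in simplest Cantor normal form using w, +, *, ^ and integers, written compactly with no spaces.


Compute (w+15) * w.
Ordinal * is associative and left-distributive over +, but NOT commutative; for finite n>1, n*w = w but w*n stays w*n.
(w+15) * w = sup{(w+15)*k : k<w} = sup{w*k+15} = w^2 (the +15 tail is absorbed in the limit).
Result = w^2

w^2


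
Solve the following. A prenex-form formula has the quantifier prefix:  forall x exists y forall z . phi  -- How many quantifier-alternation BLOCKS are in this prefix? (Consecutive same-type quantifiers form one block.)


Quantifier-type sequence: A E A  (A=forall, E=exists)
Group into maximal same-type runs:
  Ax1 | Ex1 | Ax1
Number of blocks = 3

3


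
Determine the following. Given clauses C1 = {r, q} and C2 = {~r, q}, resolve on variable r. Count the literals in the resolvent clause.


Remove r from C1 and ~r from C2.
C1 remainder: {q}
C2 remainder: {q}
Union (resolvent): {q}
Resolvent has 1 literal(s).

1


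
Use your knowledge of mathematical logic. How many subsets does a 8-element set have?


The power set of a set with n elements has 2^n elements.
|P(S)| = 2^8 = 256

256


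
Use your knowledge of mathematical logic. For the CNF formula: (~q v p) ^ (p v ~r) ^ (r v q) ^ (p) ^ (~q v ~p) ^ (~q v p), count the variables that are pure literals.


Check each variable for pure literal status:
p: mixed (not pure)
q: mixed (not pure)
r: mixed (not pure)
Pure literal count = 0

0


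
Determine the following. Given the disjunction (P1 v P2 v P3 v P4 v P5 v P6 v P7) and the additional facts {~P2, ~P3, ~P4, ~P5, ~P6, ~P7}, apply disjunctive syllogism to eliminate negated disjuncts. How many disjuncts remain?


Original disjuncts (7): P1, P2, P3, P4, P5, P6, P7
Negated (eliminate): ~P2, ~P3, ~P4, ~P5, ~P6, ~P7
Remaining disjuncts: P1
Count = 7 - 6 = 1

1


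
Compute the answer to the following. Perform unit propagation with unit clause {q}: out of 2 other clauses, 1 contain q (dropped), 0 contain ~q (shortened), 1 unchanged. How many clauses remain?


Satisfied (removed): 1
Shortened (remain): 0
Unchanged (remain): 1
Remaining = 0 + 1 = 1

1


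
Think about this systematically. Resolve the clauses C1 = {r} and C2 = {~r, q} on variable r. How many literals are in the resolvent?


Remove r from C1 and ~r from C2.
C1 remainder: {}
C2 remainder: {q}
Union (resolvent): {q}
Resolvent has 1 literal(s).

1


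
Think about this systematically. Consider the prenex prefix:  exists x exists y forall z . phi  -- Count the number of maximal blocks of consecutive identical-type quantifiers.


Quantifier-type sequence: E E A  (A=forall, E=exists)
Group into maximal same-type runs:
  Ex2 | Ax1
Number of blocks = 2

2


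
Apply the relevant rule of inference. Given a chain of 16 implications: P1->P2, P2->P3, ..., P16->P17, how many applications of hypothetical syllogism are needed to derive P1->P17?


With 16 implications in a chain connecting 17 propositions:
P1->P2, P2->P3, ..., P16->P17
Steps needed = (number of implications) - 1 = 16 - 1 = 15

15


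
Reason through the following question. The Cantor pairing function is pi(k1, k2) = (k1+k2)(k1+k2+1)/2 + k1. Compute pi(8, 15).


k1 + k2 = 23
(k1+k2)(k1+k2+1)/2 = 23 * 24 / 2 = 276
pi = 276 + 8 = 284

284


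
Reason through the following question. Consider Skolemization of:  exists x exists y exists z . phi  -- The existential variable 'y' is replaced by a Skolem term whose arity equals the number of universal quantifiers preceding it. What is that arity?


Quantifier prefix: exists x exists y exists z
'y' is existentially quantified at position 2.
No universal quantifiers precede it.
Skolem function arity = 0 (a Skolem constant)

0


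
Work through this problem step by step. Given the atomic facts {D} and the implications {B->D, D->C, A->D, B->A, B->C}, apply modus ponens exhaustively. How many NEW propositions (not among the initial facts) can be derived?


Initial facts: {D}
Apply modus ponens to closure:
  D and D->C  =>  C
Final known: {C, D}
New propositions: {C}
Count = 1

1


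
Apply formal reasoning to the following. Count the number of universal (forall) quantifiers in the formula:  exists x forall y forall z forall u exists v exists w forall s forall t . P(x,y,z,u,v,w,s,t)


Quantifier prefix: exists x forall y forall z forall u exists v exists w forall s forall t
Mark each quantifier type:
  E U U U E E U U
Universal count = 5, Existential count = 3
Asked for universal (forall) quantifiers: 5

5


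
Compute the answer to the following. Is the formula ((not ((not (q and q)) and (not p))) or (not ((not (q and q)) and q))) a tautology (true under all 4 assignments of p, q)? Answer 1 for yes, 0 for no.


Check all 4 assignments:
p=0, q=0: 1
p=0, q=1: 1
p=1, q=0: 1
p=1, q=1: 1
Satisfying count = 4/4.
Tautology iff count = 4: yes.

1


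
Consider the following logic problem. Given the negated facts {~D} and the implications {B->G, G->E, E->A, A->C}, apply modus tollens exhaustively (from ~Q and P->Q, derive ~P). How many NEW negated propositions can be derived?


Initial negated facts: {~D}
Apply modus tollens to closure:
  (no implication fires)
Final negated: {~D}
New negations: {(none)}
Count = 0

0


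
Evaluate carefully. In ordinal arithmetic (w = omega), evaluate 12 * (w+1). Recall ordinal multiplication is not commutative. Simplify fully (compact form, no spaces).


Compute 12 * (w+1).
Ordinal * is associative and left-distributive over +, but NOT commutative; for finite n>1, n*w = w but w*n stays w*n.
By left-distributivity: 12 * (w+1) = 12*w + 12*1 = w + 12 = w+12.
Result = w+12

w+12


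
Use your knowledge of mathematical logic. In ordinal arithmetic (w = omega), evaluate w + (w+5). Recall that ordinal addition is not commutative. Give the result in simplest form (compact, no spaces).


Compute w + (w+5).
Ordinal + is associative but NOT commutative; for finite n>0, n + w = w but w + n stays w+n.
w + (w+5) = (w+w) + 5 = w*2+5.
Result = w*2+5

w*2+5


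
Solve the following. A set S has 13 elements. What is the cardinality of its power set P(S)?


The power set of a set with n elements has 2^n elements.
|P(S)| = 2^13 = 8192

8192


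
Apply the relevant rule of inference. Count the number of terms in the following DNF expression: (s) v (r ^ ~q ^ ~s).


A DNF formula is a disjunction of terms (conjunctions).
Terms are separated by v.
Counting the disjuncts: 2 terms.

2


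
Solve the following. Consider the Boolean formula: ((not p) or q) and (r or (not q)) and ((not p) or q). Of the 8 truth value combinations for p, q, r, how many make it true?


Evaluate all 8 assignments for p, q, r:
p=0, q=0, r=0: 1
p=0, q=0, r=1: 1
p=0, q=1, r=0: 0
p=0, q=1, r=1: 1
p=1, q=0, r=0: 0
p=1, q=0, r=1: 0
p=1, q=1, r=0: 0
p=1, q=1, r=1: 1
Satisfying count = 4

4


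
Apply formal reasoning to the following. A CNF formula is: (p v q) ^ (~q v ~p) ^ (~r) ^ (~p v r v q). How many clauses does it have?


A CNF formula is a conjunction of clauses.
Clauses are separated by ^.
Counting the conjuncts: 4 clauses.

4


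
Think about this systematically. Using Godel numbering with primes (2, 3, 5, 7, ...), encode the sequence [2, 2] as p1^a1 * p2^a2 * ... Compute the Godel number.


Encode each element as an exponent of the corresponding prime:
  2^2 = 4
  3^2 = 9
Product = 4 * 9 = 36

36


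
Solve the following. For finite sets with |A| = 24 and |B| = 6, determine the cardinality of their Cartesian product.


The Cartesian product A x B contains all ordered pairs (a, b).
|A x B| = |A| * |B| = 24 * 6 = 144

144


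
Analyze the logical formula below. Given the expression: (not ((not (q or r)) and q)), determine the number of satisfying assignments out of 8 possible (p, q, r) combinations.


Check all 8 assignments:
p=0, q=0, r=0: 1
p=0, q=0, r=1: 1
p=0, q=1, r=0: 1
p=0, q=1, r=1: 1
p=1, q=0, r=0: 1
p=1, q=0, r=1: 1
p=1, q=1, r=0: 1
p=1, q=1, r=1: 1
Count of True = 8

8


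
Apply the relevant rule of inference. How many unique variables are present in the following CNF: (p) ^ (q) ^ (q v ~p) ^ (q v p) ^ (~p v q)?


Identify each variable that appears in the formula.
Variables found: p, q
Count = 2

2


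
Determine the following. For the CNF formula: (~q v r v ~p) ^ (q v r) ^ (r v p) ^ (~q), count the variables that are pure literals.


Check each variable for pure literal status:
p: mixed (not pure)
q: mixed (not pure)
r: pure positive
Pure literal count = 1

1


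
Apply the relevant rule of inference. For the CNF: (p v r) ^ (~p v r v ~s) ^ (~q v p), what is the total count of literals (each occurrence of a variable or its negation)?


Counting literals in each clause:
Clause 1: 2 literal(s)
Clause 2: 3 literal(s)
Clause 3: 2 literal(s)
Total = 7

7


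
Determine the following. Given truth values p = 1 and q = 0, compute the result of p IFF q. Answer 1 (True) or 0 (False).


p = 1, q = 0
Operation: p IFF q
Evaluate: 1 IFF 0 = 0

0


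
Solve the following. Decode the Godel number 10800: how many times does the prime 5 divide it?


Factorize 10800 by dividing by 5 repeatedly.
Division steps: 5 divides 10800 exactly 2 time(s).
Exponent of 5 = 2

2


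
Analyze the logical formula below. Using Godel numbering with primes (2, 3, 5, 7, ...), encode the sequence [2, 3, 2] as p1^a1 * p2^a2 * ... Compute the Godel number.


Encode each element as an exponent of the corresponding prime:
  2^2 = 4
  3^3 = 27
  5^2 = 25
Product = 4 * 27 * 25 = 2700

2700
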